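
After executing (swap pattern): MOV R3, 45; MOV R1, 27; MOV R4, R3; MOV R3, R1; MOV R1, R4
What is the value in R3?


Register state trace (swap pattern):
  MOV R3, 45  → R3 = 45
  MOV R1, 27  → R1 = 27
  MOV R4, R3  → R4 = 45  (save R3)
  MOV R3, R1  → R3 = 27  (R3 gets R1's value)
  MOV R1, R4  → R1 = 45  (R1 gets saved value)
Final: R3 = 27

27


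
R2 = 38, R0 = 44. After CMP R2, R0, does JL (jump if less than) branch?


Trace:
  R2 = 38, R0 = 44
  CMP R2, R0  → compares 38 vs 44
  JL checks: is 38 less than 44?
  38 < 44, so condition is true
Branch taken: Yes

Yes


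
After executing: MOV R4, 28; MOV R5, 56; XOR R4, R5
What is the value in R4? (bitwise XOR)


Register state trace:
  MOV R4, 28  → R4 = 28 (0b00011100)
  MOV R5, 56  → R5 = 56 (0b00111000)
  XOR R4, R5  → R4 = 28 XOR 56 = 36 (0b00100100)
Final: R4 = 36

36


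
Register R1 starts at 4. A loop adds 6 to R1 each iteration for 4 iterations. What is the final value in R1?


Starting value: R1 = 4
  Iter 1: R1 = 4 + 6 = 10
  Iter 2: R1 = 10 + 6 = 16
  Iter 3: R1 = 16 + 6 = 22
  Iter 4: R1 = 22 + 6 = 28
Final: R1 = 28

28


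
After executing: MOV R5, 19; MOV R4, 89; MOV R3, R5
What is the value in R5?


Register state trace:
  MOV R5, 19  → R5 = 19
  MOV R4, 89  → R4 = 89
  MOV R3, R5  → R3 = 19
Final: R5 = 19

19


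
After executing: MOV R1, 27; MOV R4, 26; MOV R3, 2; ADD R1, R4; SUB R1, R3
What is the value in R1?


Register state trace:
  MOV R1, 27  → R1 = 27
  MOV R4, 26  → R4 = 26
  MOV R3, 2  → R3 = 2
  ADD R1, R4  → R1 = 27 + 26 = 53
  SUB R1, R3  → R1 = 53 - 2 = 51
Final: R1 = 51

51


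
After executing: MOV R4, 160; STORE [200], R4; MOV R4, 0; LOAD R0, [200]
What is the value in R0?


Register and memory trace:
  MOV R4, 160  → R4 = 160
  STORE [200], R4  → mem[200] = 160
  MOV R4, 0  → R4 = 0
  LOAD R0, [200]  → R0 = mem[200] = 160
Final: R0 = 160

160


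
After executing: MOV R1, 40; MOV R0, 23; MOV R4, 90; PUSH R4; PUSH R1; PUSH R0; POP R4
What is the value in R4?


Stack trace (top is rightmost):
  MOV R1, 40  → R1 = 40
  MOV R0, 23  → R0 = 23
  MOV R4, 90  → R4 = 90
  PUSH R4  → stack: [90]
  PUSH R1  → stack: [90, 40]
  PUSH R0  → stack: [90, 40, 23]
  POP R4  → R4 = 23, stack: [90, 40]
Final: R4 = 23

23


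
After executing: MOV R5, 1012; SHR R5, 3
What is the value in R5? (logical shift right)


Register state trace:
  MOV R5, 1012  → R5 = 1012
  SHR R5, 3  → R5 = 1012 >> 3 = 1012 // 2^3 = 126
Final: R5 = 126

126


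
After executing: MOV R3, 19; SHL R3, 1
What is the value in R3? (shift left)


Register state trace:
  MOV R3, 19  → R3 = 19
  SHL R3, 1  → R3 = 19 << 1 = 19 * 2^1 = 38
Final: R3 = 38

38


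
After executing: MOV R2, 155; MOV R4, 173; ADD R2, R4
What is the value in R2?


Register state trace:
  MOV R2, 155  → R2 = 155
  MOV R4, 173  → R4 = 173
  ADD R2, R4  → R2 = 155 + 173 = 328
Final: R2 = 328

328


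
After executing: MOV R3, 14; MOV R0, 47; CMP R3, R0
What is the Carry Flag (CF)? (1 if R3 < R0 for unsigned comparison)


Register state trace:
  MOV R3, 14  → R3 = 14
  MOV R0, 47  → R0 = 47
  CMP R3, R0  → unsigned 14 - 47: borrow occurs
  14 < 47, so CF = 1
CF = 1

1


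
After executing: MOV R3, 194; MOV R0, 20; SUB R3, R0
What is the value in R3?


Register state trace:
  MOV R3, 194  → R3 = 194
  MOV R0, 20  → R0 = 20
  SUB R3, R0  → R3 = 194 - 20 = 174
Final: R3 = 174

174


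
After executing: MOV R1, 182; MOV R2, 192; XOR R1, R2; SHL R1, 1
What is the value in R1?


Register state trace:
  MOV R1, 182  → R1 = 182 (0b10110110)
  MOV R2, 192  → R2 = 192 (0b11000000)
  XOR R1, R2  → R1 = 182 XOR 192 = 118 (0b01110110)
  SHL R1, 1  → R1 = 118 << 1 = 236
Final: R1 = 236

236


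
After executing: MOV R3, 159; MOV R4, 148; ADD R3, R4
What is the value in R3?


Register state trace:
  MOV R3, 159  → R3 = 159
  MOV R4, 148  → R4 = 148
  ADD R3, R4  → R3 = 159 + 148 = 307
Final: R3 = 307

307


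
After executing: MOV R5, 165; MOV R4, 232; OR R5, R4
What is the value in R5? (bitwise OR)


Register state trace:
  MOV R5, 165  → R5 = 165 (0b10100101)
  MOV R4, 232  → R4 = 232 (0b11101000)
  OR R5, R4   → R5 = 165 OR 232 = 237 (0b11101101)
Final: R5 = 237

237


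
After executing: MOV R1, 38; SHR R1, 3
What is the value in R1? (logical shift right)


Register state trace:
  MOV R1, 38  → R1 = 38
  SHR R1, 3  → R1 = 38 >> 3 = 38 // 2^3 = 4
Final: R1 = 4

4


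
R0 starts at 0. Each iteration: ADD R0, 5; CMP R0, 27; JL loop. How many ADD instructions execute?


Loop trace (R0 starts at 0, target 27, step 5):
  ADD #1: R0 = 0 + 5 = 5  → 5 < 27, loop
  ADD #2: R0 = 5 + 5 = 10  → 10 < 27, loop
  ADD #3: R0 = 10 + 5 = 15  → 15 < 27, loop
  ADD #4: R0 = 15 + 5 = 20  → 20 < 27, loop
  ADD #5: R0 = 20 + 5 = 25  → 25 < 27, loop
  ADD #6: R0 = 25 + 5 = 30  → 30 >= 27, exit
Total ADD instructions: 6

6


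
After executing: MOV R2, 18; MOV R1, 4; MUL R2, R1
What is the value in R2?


Register state trace:
  MOV R2, 18  → R2 = 18
  MOV R1, 4  → R1 = 4
  MUL R2, R1  → R2 = 18 * 4 = 72
Final: R2 = 72

72


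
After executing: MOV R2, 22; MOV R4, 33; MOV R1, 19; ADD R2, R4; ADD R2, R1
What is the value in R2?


Register state trace:
  MOV R2, 22  → R2 = 22
  MOV R4, 33  → R4 = 33
  MOV R1, 19  → R1 = 19
  ADD R2, R4  → R2 = 22 + 33 = 55
  ADD R2, R1  → R2 = 55 + 19 = 74
Final: R2 = 74

74


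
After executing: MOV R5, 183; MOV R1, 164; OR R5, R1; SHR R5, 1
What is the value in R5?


Register state trace:
  MOV R5, 183  → R5 = 183 (0b10110111)
  MOV R1, 164  → R1 = 164 (0b10100100)
  OR R5, R1  → R5 = 183 OR 164 = 183 (0b10110111)
  SHR R5, 1  → R5 = 183 >> 1 = 91
Final: R5 = 91

91


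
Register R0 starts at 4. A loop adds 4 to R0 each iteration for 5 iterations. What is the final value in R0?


Starting value: R0 = 4
  Iter 1: R0 = 4 + 4 = 8
  Iter 2: R0 = 8 + 4 = 12
  Iter 3: R0 = 12 + 4 = 16
  Iter 4: R0 = 16 + 4 = 20
  Iter 5: R0 = 20 + 4 = 24
Final: R0 = 24

24


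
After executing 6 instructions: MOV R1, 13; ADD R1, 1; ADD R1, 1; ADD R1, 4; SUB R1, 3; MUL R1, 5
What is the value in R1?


Register state trace:
  MOV R1, 13  → R1 = 13
  ADD R1, 1  → R1 = 13 + 1 = 14
  ADD R1, 1  → R1 = 14 + 1 = 15
  ADD R1, 4  → R1 = 15 + 4 = 19
  SUB R1, 3  → R1 = 19 - 3 = 16
  MUL R1, 5  → R1 = 16 * 5 = 80
Final: R1 = 80

80


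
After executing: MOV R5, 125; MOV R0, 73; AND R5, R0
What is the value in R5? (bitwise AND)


Register state trace:
  MOV R5, 125  → R5 = 125 (0b01111101)
  MOV R0, 73  → R0 = 73 (0b01001001)
  AND R5, R0  → R5 = 125 AND 73 = 73 (0b01001001)
Final: R5 = 73

73


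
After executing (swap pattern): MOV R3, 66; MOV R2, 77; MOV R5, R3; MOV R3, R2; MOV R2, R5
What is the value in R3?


Register state trace (swap pattern):
  MOV R3, 66  → R3 = 66
  MOV R2, 77  → R2 = 77
  MOV R5, R3  → R5 = 66  (save R3)
  MOV R3, R2  → R3 = 77  (R3 gets R2's value)
  MOV R2, R5  → R2 = 66  (R2 gets saved value)
Final: R3 = 77

77


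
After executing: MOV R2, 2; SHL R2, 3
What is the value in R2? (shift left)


Register state trace:
  MOV R2, 2  → R2 = 2
  SHL R2, 3  → R2 = 2 << 3 = 2 * 2^3 = 16
Final: R2 = 16

16


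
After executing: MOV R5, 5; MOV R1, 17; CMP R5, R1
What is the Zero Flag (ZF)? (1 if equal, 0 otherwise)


Register state trace:
  MOV R5, 5  → R5 = 5
  MOV R1, 17  → R1 = 17
  CMP R5, R1  → computes 5 - 17 = -12
  Result is nonzero, so values are not equal
ZF = 0

0


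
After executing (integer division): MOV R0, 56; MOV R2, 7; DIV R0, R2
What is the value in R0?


Register state trace:
  MOV R0, 56  → R0 = 56
  MOV R2, 7  → R2 = 7
  DIV R0, R2  → R0 = 56 // 7 = 8
Final: R0 = 8

8


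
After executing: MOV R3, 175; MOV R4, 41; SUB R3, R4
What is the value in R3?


Register state trace:
  MOV R3, 175  → R3 = 175
  MOV R4, 41  → R4 = 41
  SUB R3, R4  → R3 = 175 - 41 = 134
Final: R3 = 134

134


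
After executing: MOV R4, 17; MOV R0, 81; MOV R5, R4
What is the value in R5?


Register state trace:
  MOV R4, 17  → R4 = 17
  MOV R0, 81  → R0 = 81
  MOV R5, R4  → R5 = 17
Final: R5 = 17

17


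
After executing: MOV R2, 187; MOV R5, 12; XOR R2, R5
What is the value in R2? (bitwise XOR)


Register state trace:
  MOV R2, 187  → R2 = 187 (0b10111011)
  MOV R5, 12  → R5 = 12 (0b00001100)
  XOR R2, R5  → R2 = 187 XOR 12 = 183 (0b10110111)
Final: R2 = 183

183


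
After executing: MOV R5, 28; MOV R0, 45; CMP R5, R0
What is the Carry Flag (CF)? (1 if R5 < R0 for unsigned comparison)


Register state trace:
  MOV R5, 28  → R5 = 28
  MOV R0, 45  → R0 = 45
  CMP R5, R0  → unsigned 28 - 45: borrow occurs
  28 < 45, so CF = 1
CF = 1

1


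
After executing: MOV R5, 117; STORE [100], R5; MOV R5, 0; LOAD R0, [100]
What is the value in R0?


Register and memory trace:
  MOV R5, 117  → R5 = 117
  STORE [100], R5  → mem[100] = 117
  MOV R5, 0  → R5 = 0
  LOAD R0, [100]  → R0 = mem[100] = 117
Final: R0 = 117

117


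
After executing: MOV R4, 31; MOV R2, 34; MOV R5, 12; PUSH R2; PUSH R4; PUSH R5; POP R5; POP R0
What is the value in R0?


Stack trace (top is rightmost):
  MOV R4, 31  → R4 = 31
  MOV R2, 34  → R2 = 34
  MOV R5, 12  → R5 = 12
  PUSH R2  → stack: [34]
  PUSH R4  → stack: [34, 31]
  PUSH R5  → stack: [34, 31, 12]
  POP R5  → R5 = 12, stack: [34, 31]
  POP R0  → R0 = 31, stack: [34]
Final: R0 = 31

31


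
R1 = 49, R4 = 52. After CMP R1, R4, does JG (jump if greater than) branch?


Trace:
  R1 = 49, R4 = 52
  CMP R1, R4  → compares 49 vs 52
  JG checks: is 49 greater than 52?
  49 < 52, so condition is false
Branch taken: No

No


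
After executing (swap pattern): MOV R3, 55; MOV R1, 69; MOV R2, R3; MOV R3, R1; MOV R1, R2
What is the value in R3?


Register state trace (swap pattern):
  MOV R3, 55  → R3 = 55
  MOV R1, 69  → R1 = 69
  MOV R2, R3  → R2 = 55  (save R3)
  MOV R3, R1  → R3 = 69  (R3 gets R1's value)
  MOV R1, R2  → R1 = 55  (R1 gets saved value)
Final: R3 = 69

69


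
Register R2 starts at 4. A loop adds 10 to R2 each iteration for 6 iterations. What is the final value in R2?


Starting value: R2 = 4
  Iter 1: R2 = 4 + 10 = 14
  Iter 2: R2 = 14 + 10 = 24
  Iter 3: R2 = 24 + 10 = 34
  Iter 4: R2 = 34 + 10 = 44
  Iter 5: R2 = 44 + 10 = 54
  Iter 6: R2 = 54 + 10 = 64
Final: R2 = 64

64


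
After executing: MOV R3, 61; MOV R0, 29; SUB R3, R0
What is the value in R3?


Register state trace:
  MOV R3, 61  → R3 = 61
  MOV R0, 29  → R0 = 29
  SUB R3, R0  → R3 = 61 - 29 = 32
Final: R3 = 32

32


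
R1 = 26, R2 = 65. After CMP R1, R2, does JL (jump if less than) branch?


Trace:
  R1 = 26, R2 = 65
  CMP R1, R2  → compares 26 vs 65
  JL checks: is 26 less than 65?
  26 < 65, so condition is true
Branch taken: Yes

Yes


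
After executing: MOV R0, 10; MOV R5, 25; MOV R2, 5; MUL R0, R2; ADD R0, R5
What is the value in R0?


Register state trace:
  MOV R0, 10  → R0 = 10
  MOV R5, 25  → R5 = 25
  MOV R2, 5  → R2 = 5
  MUL R0, R2  → R0 = 10 * 5 = 50
  ADD R0, R5  → R0 = 50 + 25 = 75
Final: R0 = 75

75


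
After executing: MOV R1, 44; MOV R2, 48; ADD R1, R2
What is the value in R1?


Register state trace:
  MOV R1, 44  → R1 = 44
  MOV R2, 48  → R2 = 48
  ADD R1, R2  → R1 = 44 + 48 = 92
Final: R1 = 92

92


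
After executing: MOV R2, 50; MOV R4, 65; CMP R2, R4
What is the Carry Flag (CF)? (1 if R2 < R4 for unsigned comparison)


Register state trace:
  MOV R2, 50  → R2 = 50
  MOV R4, 65  → R4 = 65
  CMP R2, R4  → unsigned 50 - 65: borrow occurs
  50 < 65, so CF = 1
CF = 1

1


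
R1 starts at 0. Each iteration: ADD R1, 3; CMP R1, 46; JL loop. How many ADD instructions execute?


Loop trace (R1 starts at 0, target 46, step 3):
  ADD #1: R1 = 0 + 3 = 3  → 3 < 46, loop
  ADD #2: R1 = 3 + 3 = 6  → 6 < 46, loop
  ADD #3: R1 = 6 + 3 = 9  → 9 < 46, loop
  ADD #4: R1 = 9 + 3 = 12  → 12 < 46, loop
  ADD #5: R1 = 12 + 3 = 15  → 15 < 46, loop
  ADD #6: R1 = 15 + 3 = 18  → 18 < 46, loop
  ADD #7: R1 = 18 + 3 = 21  → 21 < 46, loop
  ADD #8: R1 = 21 + 3 = 24  → 24 < 46, loop
  ADD #9: R1 = 24 + 3 = 27  → 27 < 46, loop
  ADD #10: R1 = 27 + 3 = 30  → 30 < 46, loop
  ADD #11: R1 = 30 + 3 = 33  → 33 < 46, loop
  ADD #12: R1 = 33 + 3 = 36  → 36 < 46, loop
  ADD #13: R1 = 36 + 3 = 39  → 39 < 46, loop
  ADD #14: R1 = 39 + 3 = 42  → 42 < 46, loop
  ADD #15: R1 = 42 + 3 = 45  → 45 < 46, loop
  ADD #16: R1 = 45 + 3 = 48  → 48 >= 46, exit
Total ADD instructions: 16

16


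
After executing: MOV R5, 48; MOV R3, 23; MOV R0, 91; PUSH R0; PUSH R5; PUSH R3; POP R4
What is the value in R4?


Stack trace (top is rightmost):
  MOV R5, 48  → R5 = 48
  MOV R3, 23  → R3 = 23
  MOV R0, 91  → R0 = 91
  PUSH R0  → stack: [91]
  PUSH R5  → stack: [91, 48]
  PUSH R3  → stack: [91, 48, 23]
  POP R4  → R4 = 23, stack: [91, 48]
Final: R4 = 23

23


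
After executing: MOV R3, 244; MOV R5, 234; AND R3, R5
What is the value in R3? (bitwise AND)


Register state trace:
  MOV R3, 244  → R3 = 244 (0b11110100)
  MOV R5, 234  → R5 = 234 (0b11101010)
  AND R3, R5  → R3 = 244 AND 234 = 224 (0b11100000)
Final: R3 = 224

224


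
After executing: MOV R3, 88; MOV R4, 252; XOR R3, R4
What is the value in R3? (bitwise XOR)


Register state trace:
  MOV R3, 88  → R3 = 88 (0b01011000)
  MOV R4, 252  → R4 = 252 (0b11111100)
  XOR R3, R4  → R3 = 88 XOR 252 = 164 (0b10100100)
Final: R3 = 164

164


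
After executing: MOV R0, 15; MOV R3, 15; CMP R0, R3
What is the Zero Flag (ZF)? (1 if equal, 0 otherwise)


Register state trace:
  MOV R0, 15  → R0 = 15
  MOV R3, 15  → R3 = 15
  CMP R0, R3  → computes 15 - 15 = 0
  Result is zero, so values are equal
ZF = 1

1


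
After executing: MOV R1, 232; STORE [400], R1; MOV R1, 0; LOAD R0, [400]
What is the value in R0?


Register and memory trace:
  MOV R1, 232  → R1 = 232
  STORE [400], R1  → mem[400] = 232
  MOV R1, 0  → R1 = 0
  LOAD R0, [400]  → R0 = mem[400] = 232
Final: R0 = 232

232


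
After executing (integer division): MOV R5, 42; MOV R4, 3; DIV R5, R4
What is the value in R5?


Register state trace:
  MOV R5, 42  → R5 = 42
  MOV R4, 3  → R4 = 3
  DIV R5, R4  → R5 = 42 // 3 = 14
Final: R5 = 14

14


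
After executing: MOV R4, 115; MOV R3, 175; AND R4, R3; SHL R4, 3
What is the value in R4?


Register state trace:
  MOV R4, 115  → R4 = 115 (0b01110011)
  MOV R3, 175  → R3 = 175 (0b10101111)
  AND R4, R3  → R4 = 115 AND 175 = 35 (0b00100011)
  SHL R4, 3  → R4 = 35 << 3 = 280
Final: R4 = 280

280


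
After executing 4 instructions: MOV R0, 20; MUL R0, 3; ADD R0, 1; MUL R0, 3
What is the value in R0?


Register state trace:
  MOV R0, 20  → R0 = 20
  MUL R0, 3  → R0 = 20 * 3 = 60
  ADD R0, 1  → R0 = 60 + 1 = 61
  MUL R0, 3  → R0 = 61 * 3 = 183
Final: R0 = 183

183


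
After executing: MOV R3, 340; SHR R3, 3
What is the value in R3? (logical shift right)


Register state trace:
  MOV R3, 340  → R3 = 340
  SHR R3, 3  → R3 = 340 >> 3 = 340 // 2^3 = 42
Final: R3 = 42

42


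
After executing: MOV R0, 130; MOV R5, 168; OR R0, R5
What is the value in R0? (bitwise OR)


Register state trace:
  MOV R0, 130  → R0 = 130 (0b10000010)
  MOV R5, 168  → R5 = 168 (0b10101000)
  OR R0, R5   → R0 = 130 OR 168 = 170 (0b10101010)
Final: R0 = 170

170


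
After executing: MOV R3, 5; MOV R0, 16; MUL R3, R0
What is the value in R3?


Register state trace:
  MOV R3, 5  → R3 = 5
  MOV R0, 16  → R0 = 16
  MUL R3, R0  → R3 = 5 * 16 = 80
Final: R3 = 80

80


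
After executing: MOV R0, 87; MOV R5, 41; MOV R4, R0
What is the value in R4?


Register state trace:
  MOV R0, 87  → R0 = 87
  MOV R5, 41  → R5 = 41
  MOV R4, R0  → R4 = 87
Final: R4 = 87

87


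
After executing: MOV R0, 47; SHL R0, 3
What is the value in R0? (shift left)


Register state trace:
  MOV R0, 47  → R0 = 47
  SHL R0, 3  → R0 = 47 << 3 = 47 * 2^3 = 376
Final: R0 = 376

376


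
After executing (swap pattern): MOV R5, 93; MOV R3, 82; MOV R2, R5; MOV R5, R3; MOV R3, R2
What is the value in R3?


Register state trace (swap pattern):
  MOV R5, 93  → R5 = 93
  MOV R3, 82  → R3 = 82
  MOV R2, R5  → R2 = 93  (save R5)
  MOV R5, R3  → R5 = 82  (R5 gets R3's value)
  MOV R3, R2  → R3 = 93  (R3 gets saved value)
Final: R3 = 93

93


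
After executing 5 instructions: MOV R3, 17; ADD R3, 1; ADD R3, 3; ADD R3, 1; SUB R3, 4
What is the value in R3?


Register state trace:
  MOV R3, 17  → R3 = 17
  ADD R3, 1  → R3 = 17 + 1 = 18
  ADD R3, 3  → R3 = 18 + 3 = 21
  ADD R3, 1  → R3 = 21 + 1 = 22
  SUB R3, 4  → R3 = 22 - 4 = 18
Final: R3 = 18

18


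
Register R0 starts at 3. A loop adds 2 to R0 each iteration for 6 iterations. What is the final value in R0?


Starting value: R0 = 3
  Iter 1: R0 = 3 + 2 = 5
  Iter 2: R0 = 5 + 2 = 7
  Iter 3: R0 = 7 + 2 = 9
  Iter 4: R0 = 9 + 2 = 11
  Iter 5: R0 = 11 + 2 = 13
  Iter 6: R0 = 13 + 2 = 15
Final: R0 = 15

15


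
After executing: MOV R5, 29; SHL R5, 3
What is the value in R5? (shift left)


Register state trace:
  MOV R5, 29  → R5 = 29
  SHL R5, 3  → R5 = 29 << 3 = 29 * 2^3 = 232
Final: R5 = 232

232


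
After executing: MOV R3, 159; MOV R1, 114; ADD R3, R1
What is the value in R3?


Register state trace:
  MOV R3, 159  → R3 = 159
  MOV R1, 114  → R1 = 114
  ADD R3, R1  → R3 = 159 + 114 = 273
Final: R3 = 273

273


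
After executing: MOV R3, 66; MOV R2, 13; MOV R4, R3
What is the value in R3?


Register state trace:
  MOV R3, 66  → R3 = 66
  MOV R2, 13  → R2 = 13
  MOV R4, R3  → R4 = 66
Final: R3 = 66

66


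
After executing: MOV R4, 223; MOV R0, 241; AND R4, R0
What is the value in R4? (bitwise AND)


Register state trace:
  MOV R4, 223  → R4 = 223 (0b11011111)
  MOV R0, 241  → R0 = 241 (0b11110001)
  AND R4, R0  → R4 = 223 AND 241 = 209 (0b11010001)
Final: R4 = 209

209


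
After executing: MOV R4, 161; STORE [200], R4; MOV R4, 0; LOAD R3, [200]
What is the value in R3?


Register and memory trace:
  MOV R4, 161  → R4 = 161
  STORE [200], R4  → mem[200] = 161
  MOV R4, 0  → R4 = 0
  LOAD R3, [200]  → R3 = mem[200] = 161
Final: R3 = 161

161


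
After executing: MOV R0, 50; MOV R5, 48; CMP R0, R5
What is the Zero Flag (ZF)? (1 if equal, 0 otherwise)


Register state trace:
  MOV R0, 50  → R0 = 50
  MOV R5, 48  → R5 = 48
  CMP R0, R5  → computes 50 - 48 = 2
  Result is nonzero, so values are not equal
ZF = 0

0


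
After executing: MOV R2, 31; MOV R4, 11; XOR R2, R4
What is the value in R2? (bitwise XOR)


Register state trace:
  MOV R2, 31  → R2 = 31 (0b00011111)
  MOV R4, 11  → R4 = 11 (0b00001011)
  XOR R2, R4  → R2 = 31 XOR 11 = 20 (0b00010100)
Final: R2 = 20

20


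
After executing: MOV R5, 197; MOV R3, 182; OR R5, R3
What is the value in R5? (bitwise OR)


Register state trace:
  MOV R5, 197  → R5 = 197 (0b11000101)
  MOV R3, 182  → R3 = 182 (0b10110110)
  OR R5, R3   → R5 = 197 OR 182 = 247 (0b11110111)
Final: R5 = 247

247


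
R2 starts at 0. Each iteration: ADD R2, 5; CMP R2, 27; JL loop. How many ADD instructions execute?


Loop trace (R2 starts at 0, target 27, step 5):
  ADD #1: R2 = 0 + 5 = 5  → 5 < 27, loop
  ADD #2: R2 = 5 + 5 = 10  → 10 < 27, loop
  ADD #3: R2 = 10 + 5 = 15  → 15 < 27, loop
  ADD #4: R2 = 15 + 5 = 20  → 20 < 27, loop
  ADD #5: R2 = 20 + 5 = 25  → 25 < 27, loop
  ADD #6: R2 = 25 + 5 = 30  → 30 >= 27, exit
Total ADD instructions: 6

6


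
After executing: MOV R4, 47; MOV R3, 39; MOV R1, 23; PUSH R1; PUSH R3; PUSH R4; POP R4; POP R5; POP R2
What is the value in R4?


Stack trace (top is rightmost):
  MOV R4, 47  → R4 = 47
  MOV R3, 39  → R3 = 39
  MOV R1, 23  → R1 = 23
  PUSH R1  → stack: [23]
  PUSH R3  → stack: [23, 39]
  PUSH R4  → stack: [23, 39, 47]
  POP R4  → R4 = 47, stack: [23, 39]
  POP R5  → R5 = 39, stack: [23]
  POP R2  → R2 = 23, stack: []
Final: R4 = 47

47


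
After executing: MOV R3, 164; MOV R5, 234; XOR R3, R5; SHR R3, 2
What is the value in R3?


Register state trace:
  MOV R3, 164  → R3 = 164 (0b10100100)
  MOV R5, 234  → R5 = 234 (0b11101010)
  XOR R3, R5  → R3 = 164 XOR 234 = 78 (0b01001110)
  SHR R3, 2  → R3 = 78 >> 2 = 19
Final: R3 = 19

19


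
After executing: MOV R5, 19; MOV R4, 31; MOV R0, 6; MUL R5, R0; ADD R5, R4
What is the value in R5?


Register state trace:
  MOV R5, 19  → R5 = 19
  MOV R4, 31  → R4 = 31
  MOV R0, 6  → R0 = 6
  MUL R5, R0  → R5 = 19 * 6 = 114
  ADD R5, R4  → R5 = 114 + 31 = 145
Final: R5 = 145

145


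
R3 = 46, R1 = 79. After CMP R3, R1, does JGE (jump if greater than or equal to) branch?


Trace:
  R3 = 46, R1 = 79
  CMP R3, R1  → compares 46 vs 79
  JGE checks: is 46 greater than or equal to 79?
  46 < 79, so condition is false
Branch taken: No

No


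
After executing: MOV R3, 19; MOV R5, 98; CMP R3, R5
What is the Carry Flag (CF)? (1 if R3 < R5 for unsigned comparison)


Register state trace:
  MOV R3, 19  → R3 = 19
  MOV R5, 98  → R5 = 98
  CMP R3, R5  → unsigned 19 - 98: borrow occurs
  19 < 98, so CF = 1
CF = 1

1


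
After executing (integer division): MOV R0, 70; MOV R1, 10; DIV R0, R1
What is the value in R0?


Register state trace:
  MOV R0, 70  → R0 = 70
  MOV R1, 10  → R1 = 10
  DIV R0, R1  → R0 = 70 // 10 = 7
Final: R0 = 7

7


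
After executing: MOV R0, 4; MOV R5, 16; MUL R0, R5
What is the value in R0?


Register state trace:
  MOV R0, 4  → R0 = 4
  MOV R5, 16  → R5 = 16
  MUL R0, R5  → R0 = 4 * 16 = 64
Final: R0 = 64

64


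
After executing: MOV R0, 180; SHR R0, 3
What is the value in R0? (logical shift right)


Register state trace:
  MOV R0, 180  → R0 = 180
  SHR R0, 3  → R0 = 180 >> 3 = 180 // 2^3 = 22
Final: R0 = 22

22


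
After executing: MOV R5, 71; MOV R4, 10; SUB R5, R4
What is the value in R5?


Register state trace:
  MOV R5, 71  → R5 = 71
  MOV R4, 10  → R4 = 10
  SUB R5, R4  → R5 = 71 - 10 = 61
Final: R5 = 61

61


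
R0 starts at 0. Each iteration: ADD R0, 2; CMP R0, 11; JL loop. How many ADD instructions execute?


Loop trace (R0 starts at 0, target 11, step 2):
  ADD #1: R0 = 0 + 2 = 2  → 2 < 11, loop
  ADD #2: R0 = 2 + 2 = 4  → 4 < 11, loop
  ADD #3: R0 = 4 + 2 = 6  → 6 < 11, loop
  ADD #4: R0 = 6 + 2 = 8  → 8 < 11, loop
  ADD #5: R0 = 8 + 2 = 10  → 10 < 11, loop
  ADD #6: R0 = 10 + 2 = 12  → 12 >= 11, exit
Total ADD instructions: 6

6


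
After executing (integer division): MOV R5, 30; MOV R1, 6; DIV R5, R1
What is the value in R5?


Register state trace:
  MOV R5, 30  → R5 = 30
  MOV R1, 6  → R1 = 6
  DIV R5, R1  → R5 = 30 // 6 = 5
Final: R5 = 5

5


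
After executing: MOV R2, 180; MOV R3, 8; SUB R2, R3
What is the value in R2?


Register state trace:
  MOV R2, 180  → R2 = 180
  MOV R3, 8  → R3 = 8
  SUB R2, R3  → R2 = 180 - 8 = 172
Final: R2 = 172

172


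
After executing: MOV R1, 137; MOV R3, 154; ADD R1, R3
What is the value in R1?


Register state trace:
  MOV R1, 137  → R1 = 137
  MOV R3, 154  → R3 = 154
  ADD R1, R3  → R1 = 137 + 154 = 291
Final: R1 = 291

291


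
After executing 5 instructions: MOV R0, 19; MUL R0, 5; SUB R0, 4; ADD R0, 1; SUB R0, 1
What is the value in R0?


Register state trace:
  MOV R0, 19  → R0 = 19
  MUL R0, 5  → R0 = 19 * 5 = 95
  SUB R0, 4  → R0 = 95 - 4 = 91
  ADD R0, 1  → R0 = 91 + 1 = 92
  SUB R0, 1  → R0 = 92 - 1 = 91
Final: R0 = 91

91


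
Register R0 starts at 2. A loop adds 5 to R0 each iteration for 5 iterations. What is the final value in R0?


Starting value: R0 = 2
  Iter 1: R0 = 2 + 5 = 7
  Iter 2: R0 = 7 + 5 = 12
  Iter 3: R0 = 12 + 5 = 17
  Iter 4: R0 = 17 + 5 = 22
  Iter 5: R0 = 22 + 5 = 27
Final: R0 = 27

27


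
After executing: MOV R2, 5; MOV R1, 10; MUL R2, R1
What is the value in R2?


Register state trace:
  MOV R2, 5  → R2 = 5
  MOV R1, 10  → R1 = 10
  MUL R2, R1  → R2 = 5 * 10 = 50
Final: R2 = 50

50


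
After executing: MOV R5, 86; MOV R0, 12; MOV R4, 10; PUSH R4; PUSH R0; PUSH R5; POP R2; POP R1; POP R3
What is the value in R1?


Stack trace (top is rightmost):
  MOV R5, 86  → R5 = 86
  MOV R0, 12  → R0 = 12
  MOV R4, 10  → R4 = 10
  PUSH R4  → stack: [10]
  PUSH R0  → stack: [10, 12]
  PUSH R5  → stack: [10, 12, 86]
  POP R2  → R2 = 86, stack: [10, 12]
  POP R1  → R1 = 12, stack: [10]
  POP R3  → R3 = 10, stack: []
Final: R1 = 12

12


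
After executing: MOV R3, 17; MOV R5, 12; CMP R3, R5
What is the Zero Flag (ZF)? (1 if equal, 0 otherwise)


Register state trace:
  MOV R3, 17  → R3 = 17
  MOV R5, 12  → R5 = 12
  CMP R3, R5  → computes 17 - 12 = 5
  Result is nonzero, so values are not equal
ZF = 0

0


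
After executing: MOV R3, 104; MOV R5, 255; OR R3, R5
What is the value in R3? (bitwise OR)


Register state trace:
  MOV R3, 104  → R3 = 104 (0b01101000)
  MOV R5, 255  → R5 = 255 (0b11111111)
  OR R3, R5   → R3 = 104 OR 255 = 255 (0b11111111)
Final: R3 = 255

255


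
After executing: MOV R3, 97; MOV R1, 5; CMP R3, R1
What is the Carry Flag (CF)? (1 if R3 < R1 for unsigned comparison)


Register state trace:
  MOV R3, 97  → R3 = 97
  MOV R1, 5  → R1 = 5
  CMP R3, R1  → unsigned 97 - 5: no borrow
  97 >= 5, so CF = 0
CF = 0

0


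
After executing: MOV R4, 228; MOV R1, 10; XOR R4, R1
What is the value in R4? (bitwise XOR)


Register state trace:
  MOV R4, 228  → R4 = 228 (0b11100100)
  MOV R1, 10  → R1 = 10 (0b00001010)
  XOR R4, R1  → R4 = 228 XOR 10 = 238 (0b11101110)
Final: R4 = 238

238


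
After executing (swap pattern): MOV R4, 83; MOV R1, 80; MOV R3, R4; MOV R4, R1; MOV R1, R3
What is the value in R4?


Register state trace (swap pattern):
  MOV R4, 83  → R4 = 83
  MOV R1, 80  → R1 = 80
  MOV R3, R4  → R3 = 83  (save R4)
  MOV R4, R1  → R4 = 80  (R4 gets R1's value)
  MOV R1, R3  → R1 = 83  (R1 gets saved value)
Final: R4 = 80

80


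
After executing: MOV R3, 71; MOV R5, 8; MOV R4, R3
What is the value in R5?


Register state trace:
  MOV R3, 71  → R3 = 71
  MOV R5, 8  → R5 = 8
  MOV R4, R3  → R4 = 71
Final: R5 = 8

8


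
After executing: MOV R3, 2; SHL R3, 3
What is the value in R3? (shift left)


Register state trace:
  MOV R3, 2  → R3 = 2
  SHL R3, 3  → R3 = 2 << 3 = 2 * 2^3 = 16
Final: R3 = 16

16


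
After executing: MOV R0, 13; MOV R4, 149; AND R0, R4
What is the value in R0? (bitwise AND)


Register state trace:
  MOV R0, 13  → R0 = 13 (0b00001101)
  MOV R4, 149  → R4 = 149 (0b10010101)
  AND R0, R4  → R0 = 13 AND 149 = 5 (0b00000101)
Final: R0 = 5

5


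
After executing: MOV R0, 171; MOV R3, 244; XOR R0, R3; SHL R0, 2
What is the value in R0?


Register state trace:
  MOV R0, 171  → R0 = 171 (0b10101011)
  MOV R3, 244  → R3 = 244 (0b11110100)
  XOR R0, R3  → R0 = 171 XOR 244 = 95 (0b01011111)
  SHL R0, 2  → R0 = 95 << 2 = 380
Final: R0 = 380

380


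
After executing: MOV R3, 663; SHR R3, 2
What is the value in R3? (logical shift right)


Register state trace:
  MOV R3, 663  → R3 = 663
  SHR R3, 2  → R3 = 663 >> 2 = 663 // 2^2 = 165
Final: R3 = 165

165


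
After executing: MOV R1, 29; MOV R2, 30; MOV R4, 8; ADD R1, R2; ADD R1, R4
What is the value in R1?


Register state trace:
  MOV R1, 29  → R1 = 29
  MOV R2, 30  → R2 = 30
  MOV R4, 8  → R4 = 8
  ADD R1, R2  → R1 = 29 + 30 = 59
  ADD R1, R4  → R1 = 59 + 8 = 67
Final: R1 = 67

67


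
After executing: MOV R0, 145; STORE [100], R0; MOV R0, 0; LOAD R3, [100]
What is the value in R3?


Register and memory trace:
  MOV R0, 145  → R0 = 145
  STORE [100], R0  → mem[100] = 145
  MOV R0, 0  → R0 = 0
  LOAD R3, [100]  → R3 = mem[100] = 145
Final: R3 = 145

145


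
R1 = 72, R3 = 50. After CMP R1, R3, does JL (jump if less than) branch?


Trace:
  R1 = 72, R3 = 50
  CMP R1, R3  → compares 72 vs 50
  JL checks: is 72 less than 50?
  72 > 50, so condition is false
Branch taken: No

No


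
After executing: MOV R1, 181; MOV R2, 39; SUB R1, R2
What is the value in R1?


Register state trace:
  MOV R1, 181  → R1 = 181
  MOV R2, 39  → R2 = 39
  SUB R1, R2  → R1 = 181 - 39 = 142
Final: R1 = 142

142


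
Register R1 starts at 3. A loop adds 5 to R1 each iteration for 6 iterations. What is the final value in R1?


Starting value: R1 = 3
  Iter 1: R1 = 3 + 5 = 8
  Iter 2: R1 = 8 + 5 = 13
  Iter 3: R1 = 13 + 5 = 18
  Iter 4: R1 = 18 + 5 = 23
  Iter 5: R1 = 23 + 5 = 28
  Iter 6: R1 = 28 + 5 = 33
Final: R1 = 33

33


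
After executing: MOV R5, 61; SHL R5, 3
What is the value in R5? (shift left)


Register state trace:
  MOV R5, 61  → R5 = 61
  SHL R5, 3  → R5 = 61 << 3 = 61 * 2^3 = 488
Final: R5 = 488

488


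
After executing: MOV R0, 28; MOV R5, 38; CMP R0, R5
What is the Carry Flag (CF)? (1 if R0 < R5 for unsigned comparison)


Register state trace:
  MOV R0, 28  → R0 = 28
  MOV R5, 38  → R5 = 38
  CMP R0, R5  → unsigned 28 - 38: borrow occurs
  28 < 38, so CF = 1
CF = 1

1


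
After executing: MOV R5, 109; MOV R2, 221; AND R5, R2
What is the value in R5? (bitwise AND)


Register state trace:
  MOV R5, 109  → R5 = 109 (0b01101101)
  MOV R2, 221  → R2 = 221 (0b11011101)
  AND R5, R2  → R5 = 109 AND 221 = 77 (0b01001101)
Final: R5 = 77

77


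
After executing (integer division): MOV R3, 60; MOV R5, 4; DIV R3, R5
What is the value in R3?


Register state trace:
  MOV R3, 60  → R3 = 60
  MOV R5, 4  → R5 = 4
  DIV R3, R5  → R3 = 60 // 4 = 15
Final: R3 = 15

15


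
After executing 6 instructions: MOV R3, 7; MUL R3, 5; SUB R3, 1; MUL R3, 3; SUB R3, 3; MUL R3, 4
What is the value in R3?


Register state trace:
  MOV R3, 7  → R3 = 7
  MUL R3, 5  → R3 = 7 * 5 = 35
  SUB R3, 1  → R3 = 35 - 1 = 34
  MUL R3, 3  → R3 = 34 * 3 = 102
  SUB R3, 3  → R3 = 102 - 3 = 99
  MUL R3, 4  → R3 = 99 * 4 = 396
Final: R3 = 396

396


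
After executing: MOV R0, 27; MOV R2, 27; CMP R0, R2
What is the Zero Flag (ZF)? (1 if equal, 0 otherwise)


Register state trace:
  MOV R0, 27  → R0 = 27
  MOV R2, 27  → R2 = 27
  CMP R0, R2  → computes 27 - 27 = 0
  Result is zero, so values are equal
ZF = 1

1


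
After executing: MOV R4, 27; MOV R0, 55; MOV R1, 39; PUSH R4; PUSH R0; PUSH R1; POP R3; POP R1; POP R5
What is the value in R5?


Stack trace (top is rightmost):
  MOV R4, 27  → R4 = 27
  MOV R0, 55  → R0 = 55
  MOV R1, 39  → R1 = 39
  PUSH R4  → stack: [27]
  PUSH R0  → stack: [27, 55]
  PUSH R1  → stack: [27, 55, 39]
  POP R3  → R3 = 39, stack: [27, 55]
  POP R1  → R1 = 55, stack: [27]
  POP R5  → R5 = 27, stack: []
Final: R5 = 27

27


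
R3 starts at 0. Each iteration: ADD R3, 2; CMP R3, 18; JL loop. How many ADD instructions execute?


Loop trace (R3 starts at 0, target 18, step 2):
  ADD #1: R3 = 0 + 2 = 2  → 2 < 18, loop
  ADD #2: R3 = 2 + 2 = 4  → 4 < 18, loop
  ADD #3: R3 = 4 + 2 = 6  → 6 < 18, loop
  ADD #4: R3 = 6 + 2 = 8  → 8 < 18, loop
  ADD #5: R3 = 8 + 2 = 10  → 10 < 18, loop
  ADD #6: R3 = 10 + 2 = 12  → 12 < 18, loop
  ADD #7: R3 = 12 + 2 = 14  → 14 < 18, loop
  ADD #8: R3 = 14 + 2 = 16  → 16 < 18, loop
  ADD #9: R3 = 16 + 2 = 18  → 18 >= 18, exit
Total ADD instructions: 9

9


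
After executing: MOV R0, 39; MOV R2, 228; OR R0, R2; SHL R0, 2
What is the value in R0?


Register state trace:
  MOV R0, 39  → R0 = 39 (0b00100111)
  MOV R2, 228  → R2 = 228 (0b11100100)
  OR R0, R2  → R0 = 39 OR 228 = 231 (0b11100111)
  SHL R0, 2  → R0 = 231 << 2 = 924
Final: R0 = 924

924


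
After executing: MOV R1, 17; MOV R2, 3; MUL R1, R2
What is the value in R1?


Register state trace:
  MOV R1, 17  → R1 = 17
  MOV R2, 3  → R2 = 3
  MUL R1, R2  → R1 = 17 * 3 = 51
Final: R1 = 51

51


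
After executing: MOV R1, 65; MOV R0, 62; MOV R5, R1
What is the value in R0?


Register state trace:
  MOV R1, 65  → R1 = 65
  MOV R0, 62  → R0 = 62
  MOV R5, R1  → R5 = 65
Final: R0 = 62

62


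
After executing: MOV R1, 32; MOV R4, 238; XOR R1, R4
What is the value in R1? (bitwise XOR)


Register state trace:
  MOV R1, 32  → R1 = 32 (0b00100000)
  MOV R4, 238  → R4 = 238 (0b11101110)
  XOR R1, R4  → R1 = 32 XOR 238 = 206 (0b11001110)
Final: R1 = 206

206


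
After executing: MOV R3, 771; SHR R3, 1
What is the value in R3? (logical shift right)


Register state trace:
  MOV R3, 771  → R3 = 771
  SHR R3, 1  → R3 = 771 >> 1 = 771 // 2^1 = 385
Final: R3 = 385

385


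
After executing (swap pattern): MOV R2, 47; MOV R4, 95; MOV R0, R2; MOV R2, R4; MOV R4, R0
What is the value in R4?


Register state trace (swap pattern):
  MOV R2, 47  → R2 = 47
  MOV R4, 95  → R4 = 95
  MOV R0, R2  → R0 = 47  (save R2)
  MOV R2, R4  → R2 = 95  (R2 gets R4's value)
  MOV R4, R0  → R4 = 47  (R4 gets saved value)
Final: R4 = 47

47


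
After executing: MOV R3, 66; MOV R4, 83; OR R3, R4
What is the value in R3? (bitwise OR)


Register state trace:
  MOV R3, 66  → R3 = 66 (0b01000010)
  MOV R4, 83  → R4 = 83 (0b01010011)
  OR R3, R4   → R3 = 66 OR 83 = 83 (0b01010011)
Final: R3 = 83

83


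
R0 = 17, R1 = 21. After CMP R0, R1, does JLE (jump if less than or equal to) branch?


Trace:
  R0 = 17, R1 = 21
  CMP R0, R1  → compares 17 vs 21
  JLE checks: is 17 less than or equal to 21?
  17 < 21, so condition is true
Branch taken: Yes

Yes


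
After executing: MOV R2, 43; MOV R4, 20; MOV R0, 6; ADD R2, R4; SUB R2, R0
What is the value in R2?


Register state trace:
  MOV R2, 43  → R2 = 43
  MOV R4, 20  → R4 = 20
  MOV R0, 6  → R0 = 6
  ADD R2, R4  → R2 = 43 + 20 = 63
  SUB R2, R0  → R2 = 63 - 6 = 57
Final: R2 = 57

57


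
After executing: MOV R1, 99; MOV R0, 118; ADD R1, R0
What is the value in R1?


Register state trace:
  MOV R1, 99  → R1 = 99
  MOV R0, 118  → R0 = 118
  ADD R1, R0  → R1 = 99 + 118 = 217
Final: R1 = 217

217


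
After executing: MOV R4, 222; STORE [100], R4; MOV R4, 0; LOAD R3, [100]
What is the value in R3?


Register and memory trace:
  MOV R4, 222  → R4 = 222
  STORE [100], R4  → mem[100] = 222
  MOV R4, 0  → R4 = 0
  LOAD R3, [100]  → R3 = mem[100] = 222
Final: R3 = 222

222


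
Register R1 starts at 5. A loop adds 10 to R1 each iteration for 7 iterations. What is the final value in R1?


Starting value: R1 = 5
  Iter 1: R1 = 5 + 10 = 15
  Iter 2: R1 = 15 + 10 = 25
  Iter 3: R1 = 25 + 10 = 35
  Iter 4: R1 = 35 + 10 = 45
  Iter 5: R1 = 45 + 10 = 55
  Iter 6: R1 = 55 + 10 = 65
  Iter 7: R1 = 65 + 10 = 75
Final: R1 = 75

75


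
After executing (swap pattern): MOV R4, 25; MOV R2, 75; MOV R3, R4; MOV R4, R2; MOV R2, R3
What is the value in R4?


Register state trace (swap pattern):
  MOV R4, 25  → R4 = 25
  MOV R2, 75  → R2 = 75
  MOV R3, R4  → R3 = 25  (save R4)
  MOV R4, R2  → R4 = 75  (R4 gets R2's value)
  MOV R2, R3  → R2 = 25  (R2 gets saved value)
Final: R4 = 75

75


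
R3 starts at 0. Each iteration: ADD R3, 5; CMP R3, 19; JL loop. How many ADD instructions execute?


Loop trace (R3 starts at 0, target 19, step 5):
  ADD #1: R3 = 0 + 5 = 5  → 5 < 19, loop
  ADD #2: R3 = 5 + 5 = 10  → 10 < 19, loop
  ADD #3: R3 = 10 + 5 = 15  → 15 < 19, loop
  ADD #4: R3 = 15 + 5 = 20  → 20 >= 19, exit
Total ADD instructions: 4

4


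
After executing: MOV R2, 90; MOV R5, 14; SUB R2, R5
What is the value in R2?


Register state trace:
  MOV R2, 90  → R2 = 90
  MOV R5, 14  → R5 = 14
  SUB R2, R5  → R2 = 90 - 14 = 76
Final: R2 = 76

76


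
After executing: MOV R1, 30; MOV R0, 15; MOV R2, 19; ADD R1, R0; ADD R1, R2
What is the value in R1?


Register state trace:
  MOV R1, 30  → R1 = 30
  MOV R0, 15  → R0 = 15
  MOV R2, 19  → R2 = 19
  ADD R1, R0  → R1 = 30 + 15 = 45
  ADD R1, R2  → R1 = 45 + 19 = 64
Final: R1 = 64

64


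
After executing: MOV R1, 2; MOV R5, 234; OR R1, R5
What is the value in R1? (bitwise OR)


Register state trace:
  MOV R1, 2  → R1 = 2 (0b00000010)
  MOV R5, 234  → R5 = 234 (0b11101010)
  OR R1, R5   → R1 = 2 OR 234 = 234 (0b11101010)
Final: R1 = 234

234


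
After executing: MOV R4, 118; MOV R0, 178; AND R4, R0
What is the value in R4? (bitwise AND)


Register state trace:
  MOV R4, 118  → R4 = 118 (0b01110110)
  MOV R0, 178  → R0 = 178 (0b10110010)
  AND R4, R0  → R4 = 118 AND 178 = 50 (0b00110010)
Final: R4 = 50

50


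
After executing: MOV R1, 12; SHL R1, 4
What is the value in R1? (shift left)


Register state trace:
  MOV R1, 12  → R1 = 12
  SHL R1, 4  → R1 = 12 << 4 = 12 * 2^4 = 192
Final: R1 = 192

192


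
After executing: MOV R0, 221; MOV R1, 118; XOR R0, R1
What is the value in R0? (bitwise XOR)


Register state trace:
  MOV R0, 221  → R0 = 221 (0b11011101)
  MOV R1, 118  → R1 = 118 (0b01110110)
  XOR R0, R1  → R0 = 221 XOR 118 = 171 (0b10101011)
Final: R0 = 171

171


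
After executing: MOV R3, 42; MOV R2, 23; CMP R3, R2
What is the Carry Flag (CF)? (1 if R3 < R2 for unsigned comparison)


Register state trace:
  MOV R3, 42  → R3 = 42
  MOV R2, 23  → R2 = 23
  CMP R3, R2  → unsigned 42 - 23: no borrow
  42 >= 23, so CF = 0
CF = 0

0


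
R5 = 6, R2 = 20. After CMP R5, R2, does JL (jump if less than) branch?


Trace:
  R5 = 6, R2 = 20
  CMP R5, R2  → compares 6 vs 20
  JL checks: is 6 less than 20?
  6 < 20, so condition is true
Branch taken: Yes

Yes


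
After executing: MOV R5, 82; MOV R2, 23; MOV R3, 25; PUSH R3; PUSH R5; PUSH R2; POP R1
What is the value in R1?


Stack trace (top is rightmost):
  MOV R5, 82  → R5 = 82
  MOV R2, 23  → R2 = 23
  MOV R3, 25  → R3 = 25
  PUSH R3  → stack: [25]
  PUSH R5  → stack: [25, 82]
  PUSH R2  → stack: [25, 82, 23]
  POP R1  → R1 = 23, stack: [25, 82]
Final: R1 = 23

23


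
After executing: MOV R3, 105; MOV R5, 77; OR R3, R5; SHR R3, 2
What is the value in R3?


Register state trace:
  MOV R3, 105  → R3 = 105 (0b01101001)
  MOV R5, 77  → R5 = 77 (0b01001101)
  OR R3, R5  → R3 = 105 OR 77 = 109 (0b01101101)
  SHR R3, 2  → R3 = 109 >> 2 = 27
Final: R3 = 27

27


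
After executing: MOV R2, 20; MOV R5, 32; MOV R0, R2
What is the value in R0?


Register state trace:
  MOV R2, 20  → R2 = 20
  MOV R5, 32  → R5 = 32
  MOV R0, R2  → R0 = 20
Final: R0 = 20

20


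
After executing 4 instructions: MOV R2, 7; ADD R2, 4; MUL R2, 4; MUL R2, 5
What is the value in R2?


Register state trace:
  MOV R2, 7  → R2 = 7
  ADD R2, 4  → R2 = 7 + 4 = 11
  MUL R2, 4  → R2 = 11 * 4 = 44
  MUL R2, 5  → R2 = 44 * 5 = 220
Final: R2 = 220

220


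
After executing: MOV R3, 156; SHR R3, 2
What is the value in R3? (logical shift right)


Register state trace:
  MOV R3, 156  → R3 = 156
  SHR R3, 2  → R3 = 156 >> 2 = 156 // 2^2 = 39
Final: R3 = 39

39


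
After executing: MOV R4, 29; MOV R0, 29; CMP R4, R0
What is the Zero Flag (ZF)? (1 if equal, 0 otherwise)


Register state trace:
  MOV R4, 29  → R4 = 29
  MOV R0, 29  → R0 = 29
  CMP R4, R0  → computes 29 - 29 = 0
  Result is zero, so values are equal
ZF = 1

1


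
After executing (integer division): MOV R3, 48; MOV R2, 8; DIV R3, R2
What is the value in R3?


Register state trace:
  MOV R3, 48  → R3 = 48
  MOV R2, 8  → R2 = 8
  DIV R3, R2  → R3 = 48 // 8 = 6
Final: R3 = 6

6


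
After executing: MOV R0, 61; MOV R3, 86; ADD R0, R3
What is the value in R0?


Register state trace:
  MOV R0, 61  → R0 = 61
  MOV R3, 86  → R3 = 86
  ADD R0, R3  → R0 = 61 + 86 = 147
Final: R0 = 147

147


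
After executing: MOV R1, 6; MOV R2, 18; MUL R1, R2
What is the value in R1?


Register state trace:
  MOV R1, 6  → R1 = 6
  MOV R2, 18  → R2 = 18
  MUL R1, R2  → R1 = 6 * 18 = 108
Final: R1 = 108

108
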